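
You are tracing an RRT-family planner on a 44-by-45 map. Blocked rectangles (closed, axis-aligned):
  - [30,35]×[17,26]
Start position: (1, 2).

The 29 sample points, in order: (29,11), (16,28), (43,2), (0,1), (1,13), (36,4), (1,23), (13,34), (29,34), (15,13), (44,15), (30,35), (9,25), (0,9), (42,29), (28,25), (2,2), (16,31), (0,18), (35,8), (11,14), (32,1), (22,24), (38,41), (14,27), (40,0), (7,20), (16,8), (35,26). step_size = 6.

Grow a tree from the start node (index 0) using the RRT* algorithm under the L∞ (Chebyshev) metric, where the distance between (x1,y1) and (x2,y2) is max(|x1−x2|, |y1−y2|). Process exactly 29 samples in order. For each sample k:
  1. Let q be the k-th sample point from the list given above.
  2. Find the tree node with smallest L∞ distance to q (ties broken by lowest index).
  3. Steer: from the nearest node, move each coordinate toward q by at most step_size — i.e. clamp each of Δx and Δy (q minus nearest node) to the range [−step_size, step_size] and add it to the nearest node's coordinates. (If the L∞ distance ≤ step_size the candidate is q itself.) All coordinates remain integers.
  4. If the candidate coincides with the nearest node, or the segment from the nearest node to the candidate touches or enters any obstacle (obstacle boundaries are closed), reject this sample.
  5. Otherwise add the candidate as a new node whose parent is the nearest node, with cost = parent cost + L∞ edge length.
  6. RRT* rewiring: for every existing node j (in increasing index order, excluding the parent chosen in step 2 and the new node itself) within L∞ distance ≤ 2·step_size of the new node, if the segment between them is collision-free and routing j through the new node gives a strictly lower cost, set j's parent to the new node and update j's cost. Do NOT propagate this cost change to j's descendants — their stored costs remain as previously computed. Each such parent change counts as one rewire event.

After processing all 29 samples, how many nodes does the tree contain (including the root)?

1. q=(29,11) nearest=0 d=28 new=(7,8) → add node 1 parent=0 cost=6
2. q=(16,28) nearest=1 d=20 new=(13,14) → add node 2 parent=1 cost=12
3. q=(43,2) nearest=2 d=30 new=(19,8) → add node 3 parent=2 cost=18
4. q=(0,1) nearest=0 d=1 new=(0,1) → add node 4 parent=0 cost=1
5. q=(1,13) nearest=1 d=6 new=(1,13) → add node 5 parent=1 cost=12
6. q=(36,4) nearest=3 d=17 new=(25,4) → add node 6 parent=3 cost=24
7. q=(1,23) nearest=5 d=10 new=(1,19) → add node 7 parent=5 cost=18
8. q=(13,34) nearest=7 d=15 new=(7,25) → add node 8 parent=7 cost=24
9. q=(29,34) nearest=2 d=20 new=(19,20) → add node 9 parent=2 cost=18
10. q=(15,13) nearest=2 d=2 new=(15,13) → add node 10 parent=2 cost=14
11. q=(44,15) nearest=6 d=19 new=(31,10) → add node 11 parent=6 cost=30
12. q=(30,35) nearest=9 d=15 new=(25,26) → add node 12 parent=9 cost=24
13. q=(9,25) nearest=8 d=2 new=(9,25) → add node 13 parent=8 cost=26
14. q=(0,9) nearest=5 d=4 new=(0,9) → add node 14 parent=5 cost=16
15. q=(42,29) nearest=12 d=17 new=(31,29) → add node 15 parent=12 cost=30
16. q=(28,25) nearest=12 d=3 new=(28,25) → add node 16 parent=12 cost=27
17. q=(2,2) nearest=0 d=1 new=(2,2) → add node 17 parent=0 cost=1; rewire 14→17 (8<16)
18. q=(16,31) nearest=13 d=7 new=(15,31) → add node 18 parent=13 cost=32
19. q=(0,18) nearest=7 d=1 new=(0,18) → add node 19 parent=7 cost=19
20. q=(35,8) nearest=11 d=4 new=(35,8) → add node 20 parent=11 cost=34
21. q=(11,14) nearest=2 d=2 new=(11,14) → add node 21 parent=2 cost=14; rewire 13→21 (25<26)
22. q=(32,1) nearest=6 d=7 new=(31,1) → add node 22 parent=6 cost=30
23. q=(22,24) nearest=12 d=3 new=(22,24) → add node 23 parent=12 cost=27
24. q=(38,41) nearest=15 d=12 new=(37,35) → add node 24 parent=15 cost=36
25. q=(14,27) nearest=18 d=4 new=(14,27) → add node 25 parent=18 cost=36
26. q=(40,0) nearest=20 d=8 new=(40,2) → add node 26 parent=20 cost=40
27. q=(7,20) nearest=8 d=5 new=(7,20) → add node 27 parent=8 cost=29
28. q=(16,8) nearest=3 d=3 new=(16,8) → add node 28 parent=3 cost=21
29. q=(35,26) nearest=15 d=4 new=(35,26) → blocked by [30,35]×[17,26], reject

Node count: 29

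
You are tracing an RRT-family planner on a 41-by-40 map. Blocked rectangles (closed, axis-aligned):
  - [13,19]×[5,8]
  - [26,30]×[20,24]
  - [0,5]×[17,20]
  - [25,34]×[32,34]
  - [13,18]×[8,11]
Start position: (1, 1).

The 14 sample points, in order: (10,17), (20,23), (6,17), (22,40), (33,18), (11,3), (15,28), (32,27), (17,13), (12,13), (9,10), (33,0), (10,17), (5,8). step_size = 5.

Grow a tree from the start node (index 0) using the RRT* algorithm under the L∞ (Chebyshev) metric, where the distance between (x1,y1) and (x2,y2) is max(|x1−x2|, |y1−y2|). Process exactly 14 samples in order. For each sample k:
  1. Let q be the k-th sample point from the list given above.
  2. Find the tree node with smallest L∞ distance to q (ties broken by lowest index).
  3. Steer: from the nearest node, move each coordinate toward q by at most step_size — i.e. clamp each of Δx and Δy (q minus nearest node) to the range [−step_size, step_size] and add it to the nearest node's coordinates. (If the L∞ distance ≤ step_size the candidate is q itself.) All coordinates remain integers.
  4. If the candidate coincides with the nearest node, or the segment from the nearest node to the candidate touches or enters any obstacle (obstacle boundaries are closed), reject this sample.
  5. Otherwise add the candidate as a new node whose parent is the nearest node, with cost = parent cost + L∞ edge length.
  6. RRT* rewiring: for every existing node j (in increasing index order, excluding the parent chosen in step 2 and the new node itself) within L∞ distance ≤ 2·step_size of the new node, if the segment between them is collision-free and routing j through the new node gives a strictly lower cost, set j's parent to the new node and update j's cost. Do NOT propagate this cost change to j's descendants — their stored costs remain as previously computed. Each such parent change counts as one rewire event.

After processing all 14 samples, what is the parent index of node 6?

Parent of node 6: 1

1. q=(10,17) nearest=0 d=16 new=(6,6) → add node 1 parent=0 cost=5
2. q=(20,23) nearest=1 d=17 new=(11,11) → add node 2 parent=1 cost=10
3. q=(6,17) nearest=2 d=6 new=(6,16) → add node 3 parent=2 cost=15
4. q=(22,40) nearest=3 d=24 new=(11,21) → add node 4 parent=3 cost=20
5. q=(33,18) nearest=2 d=22 new=(16,16) → add node 5 parent=2 cost=15
6. q=(11,3) nearest=1 d=5 new=(11,3) → add node 6 parent=1 cost=10
7. q=(15,28) nearest=4 d=7 new=(15,26) → add node 7 parent=4 cost=25
8. q=(32,27) nearest=5 d=16 new=(21,21) → add node 8 parent=5 cost=20
9. q=(17,13) nearest=5 d=3 new=(17,13) → add node 9 parent=5 cost=18
10. q=(12,13) nearest=2 d=2 new=(12,13) → add node 10 parent=2 cost=12; rewire 9→10 (17<18)
11. q=(9,10) nearest=2 d=2 new=(9,10) → add node 11 parent=2 cost=12
12. q=(33,0) nearest=9 d=16 new=(22,8) → add node 12 parent=9 cost=22
13. q=(10,17) nearest=3 d=4 new=(10,17) → add node 13 parent=3 cost=19
14. q=(5,8) nearest=1 d=2 new=(5,8) → add node 14 parent=1 cost=7; rewire 11→14 (11<12); rewire 13→14 (16<19)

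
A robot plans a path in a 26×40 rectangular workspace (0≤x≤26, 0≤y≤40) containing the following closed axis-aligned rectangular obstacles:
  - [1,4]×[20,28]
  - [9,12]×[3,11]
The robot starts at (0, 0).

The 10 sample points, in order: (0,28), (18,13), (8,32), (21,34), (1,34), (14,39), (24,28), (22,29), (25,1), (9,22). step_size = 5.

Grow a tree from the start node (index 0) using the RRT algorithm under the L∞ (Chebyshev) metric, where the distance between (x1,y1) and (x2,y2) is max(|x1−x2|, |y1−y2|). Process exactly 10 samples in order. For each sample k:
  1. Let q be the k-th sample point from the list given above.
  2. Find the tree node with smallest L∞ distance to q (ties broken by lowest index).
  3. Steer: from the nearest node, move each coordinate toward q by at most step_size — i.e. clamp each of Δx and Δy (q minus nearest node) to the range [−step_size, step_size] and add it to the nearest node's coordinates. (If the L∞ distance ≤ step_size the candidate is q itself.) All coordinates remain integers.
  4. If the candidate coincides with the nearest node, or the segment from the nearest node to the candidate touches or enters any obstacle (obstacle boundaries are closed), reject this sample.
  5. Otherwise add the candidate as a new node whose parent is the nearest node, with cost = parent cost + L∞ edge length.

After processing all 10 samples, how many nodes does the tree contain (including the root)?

Node count: 11

1. q=(0,28) nearest=0 d=28 new=(0,5) → add node 1 parent=0 cost=5
2. q=(18,13) nearest=0 d=18 new=(5,5) → add node 2 parent=0 cost=5
3. q=(8,32) nearest=1 d=27 new=(5,10) → add node 3 parent=1 cost=10
4. q=(21,34) nearest=3 d=24 new=(10,15) → add node 4 parent=3 cost=15
5. q=(1,34) nearest=4 d=19 new=(5,20) → add node 5 parent=4 cost=20
6. q=(14,39) nearest=5 d=19 new=(10,25) → add node 6 parent=5 cost=25
7. q=(24,28) nearest=4 d=14 new=(15,20) → add node 7 parent=4 cost=20
8. q=(22,29) nearest=7 d=9 new=(20,25) → add node 8 parent=7 cost=25
9. q=(25,1) nearest=4 d=15 new=(15,10) → add node 9 parent=4 cost=20
10. q=(9,22) nearest=6 d=3 new=(9,22) → add node 10 parent=6 cost=28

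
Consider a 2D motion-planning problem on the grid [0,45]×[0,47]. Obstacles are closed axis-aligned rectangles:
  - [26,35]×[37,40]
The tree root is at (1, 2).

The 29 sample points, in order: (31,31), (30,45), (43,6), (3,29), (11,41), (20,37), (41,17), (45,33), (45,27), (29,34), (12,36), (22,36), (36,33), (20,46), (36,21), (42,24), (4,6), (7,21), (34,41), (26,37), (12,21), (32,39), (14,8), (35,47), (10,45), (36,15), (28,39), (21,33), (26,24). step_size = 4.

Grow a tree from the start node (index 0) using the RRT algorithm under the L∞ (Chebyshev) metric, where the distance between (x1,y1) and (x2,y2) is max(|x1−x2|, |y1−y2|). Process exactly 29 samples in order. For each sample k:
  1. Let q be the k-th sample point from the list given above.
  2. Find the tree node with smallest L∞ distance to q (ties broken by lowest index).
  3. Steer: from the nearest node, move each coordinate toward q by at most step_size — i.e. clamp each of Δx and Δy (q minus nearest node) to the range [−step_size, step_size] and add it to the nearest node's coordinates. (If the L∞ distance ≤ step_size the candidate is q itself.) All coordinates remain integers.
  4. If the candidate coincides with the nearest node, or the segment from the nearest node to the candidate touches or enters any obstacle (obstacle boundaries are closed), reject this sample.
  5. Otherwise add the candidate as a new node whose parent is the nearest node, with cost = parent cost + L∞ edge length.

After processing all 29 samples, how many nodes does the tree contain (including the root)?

1. q=(31,31) nearest=0 d=30 new=(5,6) → add node 1 parent=0 cost=4
2. q=(30,45) nearest=1 d=39 new=(9,10) → add node 2 parent=1 cost=8
3. q=(43,6) nearest=2 d=34 new=(13,6) → add node 3 parent=2 cost=12
4. q=(3,29) nearest=2 d=19 new=(5,14) → add node 4 parent=2 cost=12
5. q=(11,41) nearest=4 d=27 new=(9,18) → add node 5 parent=4 cost=16
6. q=(20,37) nearest=5 d=19 new=(13,22) → add node 6 parent=5 cost=20
7. q=(41,17) nearest=3 d=28 new=(17,10) → add node 7 parent=3 cost=16
8. q=(45,33) nearest=7 d=28 new=(21,14) → add node 8 parent=7 cost=20
9. q=(45,27) nearest=8 d=24 new=(25,18) → add node 9 parent=8 cost=24
10. q=(29,34) nearest=6 d=16 new=(17,26) → add node 10 parent=6 cost=24
11. q=(12,36) nearest=10 d=10 new=(13,30) → add node 11 parent=10 cost=28
12. q=(22,36) nearest=11 d=9 new=(17,34) → add node 12 parent=11 cost=32
13. q=(36,33) nearest=9 d=15 new=(29,22) → add node 13 parent=9 cost=28
14. q=(20,46) nearest=12 d=12 new=(20,38) → add node 14 parent=12 cost=36
15. q=(36,21) nearest=13 d=7 new=(33,21) → add node 15 parent=13 cost=32
16. q=(42,24) nearest=15 d=9 new=(37,24) → add node 16 parent=15 cost=36
17. q=(4,6) nearest=1 d=1 new=(4,6) → add node 17 parent=1 cost=5
18. q=(7,21) nearest=5 d=3 new=(7,21) → add node 18 parent=5 cost=19
19. q=(34,41) nearest=14 d=14 new=(24,41) → add node 19 parent=14 cost=40
20. q=(26,37) nearest=19 d=4 new=(26,37) → blocked by [26,35]×[37,40], reject
21. q=(12,21) nearest=6 d=1 new=(12,21) → add node 20 parent=6 cost=21
22. q=(32,39) nearest=19 d=8 new=(28,39) → blocked by [26,35]×[37,40], reject
23. q=(14,8) nearest=3 d=2 new=(14,8) → add node 21 parent=3 cost=14
24. q=(35,47) nearest=19 d=11 new=(28,45) → add node 22 parent=19 cost=44
25. q=(10,45) nearest=14 d=10 new=(16,42) → add node 23 parent=14 cost=40
26. q=(36,15) nearest=15 d=6 new=(36,17) → add node 24 parent=15 cost=36
27. q=(28,39) nearest=19 d=4 new=(28,39) → blocked by [26,35]×[37,40], reject
28. q=(21,33) nearest=12 d=4 new=(21,33) → add node 25 parent=12 cost=36
29. q=(26,24) nearest=13 d=3 new=(26,24) → add node 26 parent=13 cost=31

Node count: 27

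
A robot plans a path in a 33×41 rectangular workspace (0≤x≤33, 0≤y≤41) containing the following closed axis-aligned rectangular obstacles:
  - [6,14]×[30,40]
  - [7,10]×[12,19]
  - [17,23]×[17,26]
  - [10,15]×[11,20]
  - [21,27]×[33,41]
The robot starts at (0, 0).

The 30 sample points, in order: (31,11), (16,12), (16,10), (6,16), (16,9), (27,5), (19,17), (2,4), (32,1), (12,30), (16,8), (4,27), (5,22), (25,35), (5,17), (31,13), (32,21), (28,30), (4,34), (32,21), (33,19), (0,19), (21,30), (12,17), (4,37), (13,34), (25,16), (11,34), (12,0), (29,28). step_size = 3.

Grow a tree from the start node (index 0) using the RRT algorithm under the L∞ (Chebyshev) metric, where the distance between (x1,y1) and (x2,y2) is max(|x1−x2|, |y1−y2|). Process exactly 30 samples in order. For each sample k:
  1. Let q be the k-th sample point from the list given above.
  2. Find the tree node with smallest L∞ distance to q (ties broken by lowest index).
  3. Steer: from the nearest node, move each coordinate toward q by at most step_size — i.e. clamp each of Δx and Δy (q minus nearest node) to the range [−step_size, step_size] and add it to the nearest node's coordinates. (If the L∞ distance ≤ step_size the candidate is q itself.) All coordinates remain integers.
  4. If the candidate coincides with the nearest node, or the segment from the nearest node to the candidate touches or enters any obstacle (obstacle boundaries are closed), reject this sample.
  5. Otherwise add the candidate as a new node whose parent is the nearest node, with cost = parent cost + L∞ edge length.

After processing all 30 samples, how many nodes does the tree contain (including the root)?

Node count: 26

1. q=(31,11) nearest=0 d=31 new=(3,3) → add node 1 parent=0 cost=3
2. q=(16,12) nearest=1 d=13 new=(6,6) → add node 2 parent=1 cost=6
3. q=(16,10) nearest=2 d=10 new=(9,9) → add node 3 parent=2 cost=9
4. q=(6,16) nearest=3 d=7 new=(6,12) → add node 4 parent=3 cost=12
5. q=(16,9) nearest=3 d=7 new=(12,9) → add node 5 parent=3 cost=12
6. q=(27,5) nearest=5 d=15 new=(15,6) → add node 6 parent=5 cost=15
7. q=(19,17) nearest=5 d=8 new=(15,12) → blocked by [10,15]×[11,20], reject
8. q=(2,4) nearest=1 d=1 new=(2,4) → add node 7 parent=1 cost=4
9. q=(32,1) nearest=6 d=17 new=(18,3) → add node 8 parent=6 cost=18
10. q=(12,30) nearest=4 d=18 new=(9,15) → blocked by [7,10]×[12,19], reject
11. q=(16,8) nearest=6 d=2 new=(16,8) → add node 9 parent=6 cost=17
12. q=(4,27) nearest=4 d=15 new=(4,15) → add node 10 parent=4 cost=15
13. q=(5,22) nearest=10 d=7 new=(5,18) → add node 11 parent=10 cost=18
14. q=(25,35) nearest=11 d=20 new=(8,21) → add node 12 parent=11 cost=21
15. q=(5,17) nearest=11 d=1 new=(5,17) → add node 13 parent=11 cost=19
16. q=(31,13) nearest=8 d=13 new=(21,6) → add node 14 parent=8 cost=21
17. q=(32,21) nearest=14 d=15 new=(24,9) → add node 15 parent=14 cost=24
18. q=(28,30) nearest=12 d=20 new=(11,24) → add node 16 parent=12 cost=24
19. q=(4,34) nearest=16 d=10 new=(8,27) → add node 17 parent=16 cost=27
20. q=(32,21) nearest=15 d=12 new=(27,12) → add node 18 parent=15 cost=27
21. q=(33,19) nearest=18 d=7 new=(30,15) → add node 19 parent=18 cost=30
22. q=(0,19) nearest=10 d=4 new=(1,18) → add node 20 parent=10 cost=18
23. q=(21,30) nearest=16 d=10 new=(14,27) → add node 21 parent=16 cost=27
24. q=(12,17) nearest=12 d=4 new=(11,18) → blocked by [7,10]×[12,19], reject
25. q=(4,37) nearest=17 d=10 new=(5,30) → add node 22 parent=17 cost=30
26. q=(13,34) nearest=17 d=7 new=(11,30) → blocked by [6,14]×[30,40], reject
27. q=(25,16) nearest=18 d=4 new=(25,15) → add node 23 parent=18 cost=30
28. q=(11,34) nearest=22 d=6 new=(8,33) → blocked by [6,14]×[30,40], reject
29. q=(12,0) nearest=2 d=6 new=(9,3) → add node 24 parent=2 cost=9
30. q=(29,28) nearest=19 d=13 new=(29,18) → add node 25 parent=19 cost=33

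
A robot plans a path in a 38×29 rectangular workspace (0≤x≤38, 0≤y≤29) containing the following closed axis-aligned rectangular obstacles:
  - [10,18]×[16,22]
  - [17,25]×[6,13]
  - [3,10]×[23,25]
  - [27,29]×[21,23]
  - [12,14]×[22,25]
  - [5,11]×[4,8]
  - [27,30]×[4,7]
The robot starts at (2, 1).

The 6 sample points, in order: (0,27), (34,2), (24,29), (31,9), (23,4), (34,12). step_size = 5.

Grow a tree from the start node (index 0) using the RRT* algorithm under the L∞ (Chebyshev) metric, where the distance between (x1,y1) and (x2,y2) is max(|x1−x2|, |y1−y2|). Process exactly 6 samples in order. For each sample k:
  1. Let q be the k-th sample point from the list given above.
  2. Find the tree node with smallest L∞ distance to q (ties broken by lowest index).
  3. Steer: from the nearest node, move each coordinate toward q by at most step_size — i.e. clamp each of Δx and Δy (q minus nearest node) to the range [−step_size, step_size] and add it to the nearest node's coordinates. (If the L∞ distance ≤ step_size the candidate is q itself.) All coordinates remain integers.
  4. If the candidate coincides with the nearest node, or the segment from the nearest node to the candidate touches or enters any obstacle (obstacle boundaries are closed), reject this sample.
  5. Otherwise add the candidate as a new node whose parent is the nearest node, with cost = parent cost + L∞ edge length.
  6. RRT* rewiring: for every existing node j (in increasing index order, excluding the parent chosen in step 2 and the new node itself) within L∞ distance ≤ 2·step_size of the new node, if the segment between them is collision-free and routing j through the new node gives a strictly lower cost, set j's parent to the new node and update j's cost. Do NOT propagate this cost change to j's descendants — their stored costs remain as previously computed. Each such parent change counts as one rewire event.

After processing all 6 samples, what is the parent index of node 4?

1. q=(0,27) nearest=0 d=26 new=(0,6) → add node 1 parent=0 cost=5
2. q=(34,2) nearest=0 d=32 new=(7,2) → add node 2 parent=0 cost=5
3. q=(24,29) nearest=1 d=24 new=(5,11) → add node 3 parent=1 cost=10
4. q=(31,9) nearest=2 d=24 new=(12,7) → blocked by [5,11]×[4,8], reject
5. q=(23,4) nearest=2 d=16 new=(12,4) → add node 4 parent=2 cost=10
6. q=(34,12) nearest=4 d=22 new=(17,9) → blocked by [17,25]×[6,13], reject

Parent of node 4: 2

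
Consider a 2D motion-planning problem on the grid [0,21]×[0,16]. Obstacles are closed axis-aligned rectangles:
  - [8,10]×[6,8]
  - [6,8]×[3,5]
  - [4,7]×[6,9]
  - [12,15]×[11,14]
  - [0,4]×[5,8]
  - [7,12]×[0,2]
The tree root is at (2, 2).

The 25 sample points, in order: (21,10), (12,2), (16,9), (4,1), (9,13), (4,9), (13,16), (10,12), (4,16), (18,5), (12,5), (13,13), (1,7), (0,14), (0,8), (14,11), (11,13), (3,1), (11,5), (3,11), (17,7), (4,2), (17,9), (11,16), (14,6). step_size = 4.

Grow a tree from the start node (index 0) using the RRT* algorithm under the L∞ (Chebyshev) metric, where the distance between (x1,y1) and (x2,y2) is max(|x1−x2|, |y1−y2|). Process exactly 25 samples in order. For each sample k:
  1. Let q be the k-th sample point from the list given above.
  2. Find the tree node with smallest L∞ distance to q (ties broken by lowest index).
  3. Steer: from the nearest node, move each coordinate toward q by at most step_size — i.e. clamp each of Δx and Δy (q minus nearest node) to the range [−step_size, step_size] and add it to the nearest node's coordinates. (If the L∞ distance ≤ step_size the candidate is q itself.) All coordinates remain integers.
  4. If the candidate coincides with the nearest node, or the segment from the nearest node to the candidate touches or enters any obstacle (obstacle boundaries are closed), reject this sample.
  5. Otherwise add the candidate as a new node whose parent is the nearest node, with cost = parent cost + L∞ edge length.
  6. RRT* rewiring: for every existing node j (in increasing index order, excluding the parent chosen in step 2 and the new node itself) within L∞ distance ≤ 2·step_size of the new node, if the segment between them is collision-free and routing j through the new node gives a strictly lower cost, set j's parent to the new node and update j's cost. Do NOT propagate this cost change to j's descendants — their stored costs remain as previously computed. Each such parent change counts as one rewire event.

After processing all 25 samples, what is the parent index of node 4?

Parent of node 4: 2

1. q=(21,10) nearest=0 d=19 new=(6,6) → blocked by [4,7]×[6,9], reject
2. q=(12,2) nearest=0 d=10 new=(6,2) → add node 1 parent=0 cost=4
3. q=(16,9) nearest=1 d=10 new=(10,6) → blocked by [8,10]×[6,8], reject
4. q=(4,1) nearest=0 d=2 new=(4,1) → add node 2 parent=0 cost=2
5. q=(9,13) nearest=0 d=11 new=(6,6) → blocked by [4,7]×[6,9], reject
6. q=(4,9) nearest=0 d=7 new=(4,6) → blocked by [4,7]×[6,9], reject
7. q=(13,16) nearest=0 d=14 new=(6,6) → blocked by [4,7]×[6,9], reject
8. q=(10,12) nearest=0 d=10 new=(6,6) → blocked by [4,7]×[6,9], reject
9. q=(4,16) nearest=0 d=14 new=(4,6) → blocked by [4,7]×[6,9], reject
10. q=(18,5) nearest=1 d=12 new=(10,5) → blocked by [6,8]×[3,5], reject
11. q=(12,5) nearest=1 d=6 new=(10,5) → blocked by [6,8]×[3,5], reject
12. q=(13,13) nearest=0 d=11 new=(6,6) → blocked by [4,7]×[6,9], reject
13. q=(1,7) nearest=0 d=5 new=(1,6) → blocked by [0,4]×[5,8], reject
14. q=(0,14) nearest=0 d=12 new=(0,6) → blocked by [0,4]×[5,8], reject
15. q=(0,8) nearest=0 d=6 new=(0,6) → blocked by [0,4]×[5,8], reject
16. q=(14,11) nearest=1 d=9 new=(10,6) → blocked by [8,10]×[6,8], reject
17. q=(11,13) nearest=0 d=11 new=(6,6) → blocked by [4,7]×[6,9], reject
18. q=(3,1) nearest=0 d=1 new=(3,1) → add node 3 parent=0 cost=1
19. q=(11,5) nearest=1 d=5 new=(10,5) → blocked by [6,8]×[3,5], reject
20. q=(3,11) nearest=0 d=9 new=(3,6) → blocked by [0,4]×[5,8], reject
21. q=(17,7) nearest=1 d=11 new=(10,6) → blocked by [8,10]×[6,8], reject
22. q=(4,2) nearest=2 d=1 new=(4,2) → add node 4 parent=2 cost=3
23. q=(17,9) nearest=1 d=11 new=(10,6) → blocked by [8,10]×[6,8], reject
24. q=(11,16) nearest=0 d=14 new=(6,6) → blocked by [4,7]×[6,9], reject
25. q=(14,6) nearest=1 d=8 new=(10,6) → blocked by [8,10]×[6,8], reject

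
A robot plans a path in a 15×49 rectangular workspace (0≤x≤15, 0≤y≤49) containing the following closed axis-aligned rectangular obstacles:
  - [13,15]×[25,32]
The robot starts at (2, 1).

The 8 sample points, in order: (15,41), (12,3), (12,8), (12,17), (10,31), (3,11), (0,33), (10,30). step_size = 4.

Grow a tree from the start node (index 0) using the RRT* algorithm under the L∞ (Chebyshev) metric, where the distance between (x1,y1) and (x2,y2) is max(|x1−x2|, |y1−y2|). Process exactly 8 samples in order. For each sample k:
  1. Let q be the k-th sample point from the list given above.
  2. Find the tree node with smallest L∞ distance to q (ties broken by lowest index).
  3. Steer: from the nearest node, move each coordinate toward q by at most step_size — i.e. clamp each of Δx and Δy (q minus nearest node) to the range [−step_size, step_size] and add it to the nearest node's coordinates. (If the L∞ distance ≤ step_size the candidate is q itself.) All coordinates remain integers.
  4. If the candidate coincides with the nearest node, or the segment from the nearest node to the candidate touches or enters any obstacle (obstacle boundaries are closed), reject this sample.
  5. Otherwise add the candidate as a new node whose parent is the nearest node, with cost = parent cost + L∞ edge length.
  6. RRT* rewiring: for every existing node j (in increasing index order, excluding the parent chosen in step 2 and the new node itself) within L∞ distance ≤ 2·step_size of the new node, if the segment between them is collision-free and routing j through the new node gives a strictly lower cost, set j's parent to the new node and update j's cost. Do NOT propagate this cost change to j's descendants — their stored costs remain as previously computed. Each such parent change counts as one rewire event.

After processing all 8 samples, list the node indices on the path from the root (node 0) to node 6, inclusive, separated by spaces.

1. q=(15,41) nearest=0 d=40 new=(6,5) → add node 1 parent=0 cost=4
2. q=(12,3) nearest=1 d=6 new=(10,3) → add node 2 parent=1 cost=8
3. q=(12,8) nearest=2 d=5 new=(12,7) → add node 3 parent=2 cost=12
4. q=(12,17) nearest=3 d=10 new=(12,11) → add node 4 parent=3 cost=16
5. q=(10,31) nearest=4 d=20 new=(10,15) → add node 5 parent=4 cost=20
6. q=(3,11) nearest=1 d=6 new=(3,9) → add node 6 parent=1 cost=8; rewire 5→6 (15<20)
7. q=(0,33) nearest=5 d=18 new=(6,19) → add node 7 parent=5 cost=19
8. q=(10,30) nearest=7 d=11 new=(10,23) → add node 8 parent=7 cost=23

Path: 0 1 6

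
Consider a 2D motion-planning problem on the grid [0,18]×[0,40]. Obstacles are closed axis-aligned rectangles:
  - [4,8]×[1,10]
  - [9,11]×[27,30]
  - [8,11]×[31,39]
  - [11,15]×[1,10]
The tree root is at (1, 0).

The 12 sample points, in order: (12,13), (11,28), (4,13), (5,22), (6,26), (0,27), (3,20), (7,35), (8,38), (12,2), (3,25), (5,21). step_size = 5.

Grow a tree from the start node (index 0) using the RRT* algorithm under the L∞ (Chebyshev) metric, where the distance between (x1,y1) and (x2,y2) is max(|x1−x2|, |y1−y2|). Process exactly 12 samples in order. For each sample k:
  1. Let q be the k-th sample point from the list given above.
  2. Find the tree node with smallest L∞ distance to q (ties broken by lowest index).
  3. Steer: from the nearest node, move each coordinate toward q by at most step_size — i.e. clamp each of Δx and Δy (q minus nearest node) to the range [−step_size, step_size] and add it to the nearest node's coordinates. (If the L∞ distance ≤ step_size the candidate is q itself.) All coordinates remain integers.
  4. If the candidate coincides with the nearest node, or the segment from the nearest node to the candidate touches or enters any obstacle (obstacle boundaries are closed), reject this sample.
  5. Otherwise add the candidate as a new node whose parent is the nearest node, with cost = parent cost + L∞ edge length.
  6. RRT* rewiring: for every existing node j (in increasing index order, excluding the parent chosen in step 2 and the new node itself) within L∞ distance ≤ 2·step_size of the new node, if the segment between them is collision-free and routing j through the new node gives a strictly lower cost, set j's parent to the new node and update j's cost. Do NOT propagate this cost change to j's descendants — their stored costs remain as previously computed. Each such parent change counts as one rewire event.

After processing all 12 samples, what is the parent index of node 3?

Parent of node 3: 2

1. q=(12,13) nearest=0 d=13 new=(6,5) → blocked by [4,8]×[1,10], reject
2. q=(11,28) nearest=0 d=28 new=(6,5) → blocked by [4,8]×[1,10], reject
3. q=(4,13) nearest=0 d=13 new=(4,5) → blocked by [4,8]×[1,10], reject
4. q=(5,22) nearest=0 d=22 new=(5,5) → blocked by [4,8]×[1,10], reject
5. q=(6,26) nearest=0 d=26 new=(6,5) → blocked by [4,8]×[1,10], reject
6. q=(0,27) nearest=0 d=27 new=(0,5) → add node 1 parent=0 cost=5
7. q=(3,20) nearest=1 d=15 new=(3,10) → add node 2 parent=1 cost=10
8. q=(7,35) nearest=2 d=25 new=(7,15) → add node 3 parent=2 cost=15
9. q=(8,38) nearest=3 d=23 new=(8,20) → add node 4 parent=3 cost=20
10. q=(12,2) nearest=2 d=9 new=(8,5) → blocked by [4,8]×[1,10], reject
11. q=(3,25) nearest=4 d=5 new=(3,25) → add node 5 parent=4 cost=25
12. q=(5,21) nearest=4 d=3 new=(5,21) → add node 6 parent=4 cost=23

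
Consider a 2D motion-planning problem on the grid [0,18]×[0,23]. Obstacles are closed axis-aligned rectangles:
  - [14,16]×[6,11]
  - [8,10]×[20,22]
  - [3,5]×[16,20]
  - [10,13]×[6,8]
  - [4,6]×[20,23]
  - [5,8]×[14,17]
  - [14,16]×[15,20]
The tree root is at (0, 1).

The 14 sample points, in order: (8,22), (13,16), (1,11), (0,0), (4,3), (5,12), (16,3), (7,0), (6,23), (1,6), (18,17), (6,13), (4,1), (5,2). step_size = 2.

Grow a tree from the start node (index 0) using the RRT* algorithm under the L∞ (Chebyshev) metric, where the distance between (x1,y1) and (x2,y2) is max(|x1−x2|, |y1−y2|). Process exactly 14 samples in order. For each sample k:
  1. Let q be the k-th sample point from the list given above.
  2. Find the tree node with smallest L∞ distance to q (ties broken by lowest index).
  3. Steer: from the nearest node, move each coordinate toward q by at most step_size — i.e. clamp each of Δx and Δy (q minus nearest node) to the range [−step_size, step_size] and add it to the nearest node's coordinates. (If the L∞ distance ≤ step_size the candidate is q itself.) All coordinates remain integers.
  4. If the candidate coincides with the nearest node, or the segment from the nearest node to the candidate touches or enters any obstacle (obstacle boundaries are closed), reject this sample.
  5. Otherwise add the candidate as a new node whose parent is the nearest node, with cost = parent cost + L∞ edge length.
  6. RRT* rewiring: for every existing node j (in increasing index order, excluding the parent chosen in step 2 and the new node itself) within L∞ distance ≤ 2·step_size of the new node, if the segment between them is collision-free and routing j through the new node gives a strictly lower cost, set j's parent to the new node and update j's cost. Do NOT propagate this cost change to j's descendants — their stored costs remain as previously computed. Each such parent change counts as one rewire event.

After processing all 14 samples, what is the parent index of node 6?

Parent of node 6: 3

1. q=(8,22) nearest=0 d=21 new=(2,3) → add node 1 parent=0 cost=2
2. q=(13,16) nearest=1 d=13 new=(4,5) → add node 2 parent=1 cost=4
3. q=(1,11) nearest=2 d=6 new=(2,7) → add node 3 parent=2 cost=6
4. q=(0,0) nearest=0 d=1 new=(0,0) → add node 4 parent=0 cost=1
5. q=(4,3) nearest=1 d=2 new=(4,3) → add node 5 parent=1 cost=4
6. q=(5,12) nearest=3 d=5 new=(4,9) → add node 6 parent=3 cost=8
7. q=(16,3) nearest=2 d=12 new=(6,3) → add node 7 parent=2 cost=6
8. q=(7,0) nearest=5 d=3 new=(6,1) → add node 8 parent=5 cost=6
9. q=(6,23) nearest=6 d=14 new=(6,11) → add node 9 parent=6 cost=10
10. q=(1,6) nearest=3 d=1 new=(1,6) → add node 10 parent=3 cost=7
11. q=(18,17) nearest=9 d=12 new=(8,13) → add node 11 parent=9 cost=12
12. q=(6,13) nearest=9 d=2 new=(6,13) → add node 12 parent=9 cost=12
13. q=(4,1) nearest=1 d=2 new=(4,1) → add node 13 parent=1 cost=4
14. q=(5,2) nearest=5 d=1 new=(5,2) → add node 14 parent=5 cost=5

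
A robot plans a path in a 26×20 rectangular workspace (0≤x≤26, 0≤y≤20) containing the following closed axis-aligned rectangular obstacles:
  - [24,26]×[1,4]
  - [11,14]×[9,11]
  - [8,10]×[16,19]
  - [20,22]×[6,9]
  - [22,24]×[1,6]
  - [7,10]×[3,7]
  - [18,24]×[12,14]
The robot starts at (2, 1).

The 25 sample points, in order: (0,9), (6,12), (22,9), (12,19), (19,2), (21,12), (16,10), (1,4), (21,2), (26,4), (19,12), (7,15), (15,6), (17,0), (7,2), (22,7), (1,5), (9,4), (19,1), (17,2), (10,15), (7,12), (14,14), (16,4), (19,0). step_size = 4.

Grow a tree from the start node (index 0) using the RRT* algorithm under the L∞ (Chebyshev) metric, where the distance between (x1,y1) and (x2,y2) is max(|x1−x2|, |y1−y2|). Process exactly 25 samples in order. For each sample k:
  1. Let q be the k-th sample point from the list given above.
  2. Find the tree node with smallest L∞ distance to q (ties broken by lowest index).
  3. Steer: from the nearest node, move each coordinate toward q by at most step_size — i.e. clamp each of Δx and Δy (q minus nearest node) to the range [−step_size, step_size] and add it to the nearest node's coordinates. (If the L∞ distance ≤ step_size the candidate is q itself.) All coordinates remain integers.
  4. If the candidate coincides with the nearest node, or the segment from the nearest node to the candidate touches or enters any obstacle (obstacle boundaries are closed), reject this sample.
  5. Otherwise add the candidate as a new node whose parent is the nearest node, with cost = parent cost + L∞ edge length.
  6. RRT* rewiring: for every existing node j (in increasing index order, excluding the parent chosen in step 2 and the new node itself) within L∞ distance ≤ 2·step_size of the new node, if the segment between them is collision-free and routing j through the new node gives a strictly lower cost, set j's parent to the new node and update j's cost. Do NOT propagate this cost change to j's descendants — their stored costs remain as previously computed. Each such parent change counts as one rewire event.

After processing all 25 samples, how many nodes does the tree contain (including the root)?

Node count: 14

1. q=(0,9) nearest=0 d=8 new=(0,5) → add node 1 parent=0 cost=4
2. q=(6,12) nearest=1 d=7 new=(4,9) → add node 2 parent=1 cost=8
3. q=(22,9) nearest=2 d=18 new=(8,9) → add node 3 parent=2 cost=12
4. q=(12,19) nearest=2 d=10 new=(8,13) → add node 4 parent=2 cost=12
5. q=(19,2) nearest=3 d=11 new=(12,5) → blocked by [7,10]×[3,7], reject
6. q=(21,12) nearest=3 d=13 new=(12,12) → add node 5 parent=3 cost=16
7. q=(16,10) nearest=5 d=4 new=(16,10) → blocked by [11,14]×[9,11], reject
8. q=(1,4) nearest=1 d=1 new=(1,4) → add node 6 parent=1 cost=5
9. q=(21,2) nearest=5 d=10 new=(16,8) → blocked by [11,14]×[9,11], reject
10. q=(26,4) nearest=5 d=14 new=(16,8) → blocked by [11,14]×[9,11], reject
11. q=(19,12) nearest=5 d=7 new=(16,12) → add node 7 parent=5 cost=20
12. q=(7,15) nearest=4 d=2 new=(7,15) → add node 8 parent=4 cost=14
13. q=(15,6) nearest=5 d=6 new=(15,8) → blocked by [11,14]×[9,11], reject
14. q=(17,0) nearest=3 d=9 new=(12,5) → blocked by [7,10]×[3,7], reject
15. q=(7,2) nearest=0 d=5 new=(6,2) → add node 9 parent=0 cost=4
16. q=(22,7) nearest=7 d=6 new=(20,8) → blocked by [20,22]×[6,9], reject
17. q=(1,5) nearest=1 d=1 new=(1,5) → add node 10 parent=1 cost=5
18. q=(9,4) nearest=9 d=3 new=(9,4) → blocked by [7,10]×[3,7], reject
19. q=(19,1) nearest=3 d=11 new=(12,5) → blocked by [7,10]×[3,7], reject
20. q=(17,2) nearest=3 d=9 new=(12,5) → blocked by [7,10]×[3,7], reject
21. q=(10,15) nearest=4 d=2 new=(10,15) → add node 11 parent=4 cost=14
22. q=(7,12) nearest=4 d=1 new=(7,12) → add node 12 parent=4 cost=13
23. q=(14,14) nearest=5 d=2 new=(14,14) → add node 13 parent=5 cost=18
24. q=(16,4) nearest=3 d=8 new=(12,5) → blocked by [7,10]×[3,7], reject
25. q=(19,0) nearest=3 d=11 new=(12,5) → blocked by [7,10]×[3,7], reject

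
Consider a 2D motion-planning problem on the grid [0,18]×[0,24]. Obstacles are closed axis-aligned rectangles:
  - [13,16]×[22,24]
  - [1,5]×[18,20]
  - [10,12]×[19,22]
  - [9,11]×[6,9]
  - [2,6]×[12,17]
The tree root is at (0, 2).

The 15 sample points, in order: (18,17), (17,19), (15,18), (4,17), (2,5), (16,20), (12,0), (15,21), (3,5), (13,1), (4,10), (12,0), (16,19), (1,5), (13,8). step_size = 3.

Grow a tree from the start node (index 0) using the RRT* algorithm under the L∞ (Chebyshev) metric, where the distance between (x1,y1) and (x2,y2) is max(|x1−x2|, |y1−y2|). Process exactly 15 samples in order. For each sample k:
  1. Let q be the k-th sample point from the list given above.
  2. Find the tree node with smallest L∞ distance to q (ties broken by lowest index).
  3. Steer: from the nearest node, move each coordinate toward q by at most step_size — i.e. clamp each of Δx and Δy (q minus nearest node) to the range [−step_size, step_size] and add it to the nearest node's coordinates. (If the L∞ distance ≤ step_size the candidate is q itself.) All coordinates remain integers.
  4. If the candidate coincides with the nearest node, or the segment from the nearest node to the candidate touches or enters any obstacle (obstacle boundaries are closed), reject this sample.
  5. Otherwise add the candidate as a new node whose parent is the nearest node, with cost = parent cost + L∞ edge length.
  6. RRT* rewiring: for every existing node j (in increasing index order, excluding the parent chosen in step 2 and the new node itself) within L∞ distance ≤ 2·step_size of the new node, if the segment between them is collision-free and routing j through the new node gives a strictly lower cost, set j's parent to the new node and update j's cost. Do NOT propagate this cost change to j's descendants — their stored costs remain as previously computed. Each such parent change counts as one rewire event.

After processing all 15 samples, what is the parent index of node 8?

Parent of node 8: 6

1. q=(18,17) nearest=0 d=18 new=(3,5) → add node 1 parent=0 cost=3
2. q=(17,19) nearest=1 d=14 new=(6,8) → add node 2 parent=1 cost=6
3. q=(15,18) nearest=2 d=10 new=(9,11) → add node 3 parent=2 cost=9
4. q=(4,17) nearest=3 d=6 new=(6,14) → blocked by [2,6]×[12,17], reject
5. q=(2,5) nearest=1 d=1 new=(2,5) → add node 4 parent=1 cost=4
6. q=(16,20) nearest=3 d=9 new=(12,14) → add node 5 parent=3 cost=12
7. q=(12,0) nearest=2 d=8 new=(9,5) → add node 6 parent=2 cost=9
8. q=(15,21) nearest=5 d=7 new=(15,17) → add node 7 parent=5 cost=15
9. q=(3,5) nearest=1 d=0 → coincident, reject
10. q=(13,1) nearest=6 d=4 new=(12,2) → add node 8 parent=6 cost=12
11. q=(4,10) nearest=2 d=2 new=(4,10) → add node 9 parent=2 cost=8
12. q=(12,0) nearest=8 d=2 new=(12,0) → add node 10 parent=8 cost=14
13. q=(16,19) nearest=7 d=2 new=(16,19) → add node 11 parent=7 cost=17
14. q=(1,5) nearest=4 d=1 new=(1,5) → add node 12 parent=4 cost=5
15. q=(13,8) nearest=3 d=4 new=(12,8) → blocked by [9,11]×[6,9], reject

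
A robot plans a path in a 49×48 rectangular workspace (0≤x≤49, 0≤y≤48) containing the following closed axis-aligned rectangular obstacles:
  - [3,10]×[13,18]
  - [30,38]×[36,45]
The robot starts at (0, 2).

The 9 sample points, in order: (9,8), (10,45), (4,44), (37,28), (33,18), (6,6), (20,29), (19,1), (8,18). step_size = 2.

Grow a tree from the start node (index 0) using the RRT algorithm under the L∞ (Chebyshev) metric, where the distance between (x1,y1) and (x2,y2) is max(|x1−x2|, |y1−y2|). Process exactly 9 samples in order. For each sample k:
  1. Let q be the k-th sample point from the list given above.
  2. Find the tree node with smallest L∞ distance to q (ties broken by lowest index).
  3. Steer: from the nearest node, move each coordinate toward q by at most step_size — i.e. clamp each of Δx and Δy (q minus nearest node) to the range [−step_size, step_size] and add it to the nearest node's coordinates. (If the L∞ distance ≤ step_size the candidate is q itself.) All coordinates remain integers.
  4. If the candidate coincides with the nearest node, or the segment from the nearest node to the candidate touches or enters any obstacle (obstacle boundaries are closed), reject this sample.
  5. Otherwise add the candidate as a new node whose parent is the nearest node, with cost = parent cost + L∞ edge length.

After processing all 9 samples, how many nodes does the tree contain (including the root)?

Node count: 9

1. q=(9,8) nearest=0 d=9 new=(2,4) → add node 1 parent=0 cost=2
2. q=(10,45) nearest=1 d=41 new=(4,6) → add node 2 parent=1 cost=4
3. q=(4,44) nearest=2 d=38 new=(4,8) → add node 3 parent=2 cost=6
4. q=(37,28) nearest=2 d=33 new=(6,8) → add node 4 parent=2 cost=6
5. q=(33,18) nearest=4 d=27 new=(8,10) → add node 5 parent=4 cost=8
6. q=(6,6) nearest=2 d=2 new=(6,6) → add node 6 parent=2 cost=6
7. q=(20,29) nearest=5 d=19 new=(10,12) → add node 7 parent=5 cost=10
8. q=(19,1) nearest=5 d=11 new=(10,8) → add node 8 parent=5 cost=10
9. q=(8,18) nearest=7 d=6 new=(8,14) → blocked by [3,10]×[13,18], reject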